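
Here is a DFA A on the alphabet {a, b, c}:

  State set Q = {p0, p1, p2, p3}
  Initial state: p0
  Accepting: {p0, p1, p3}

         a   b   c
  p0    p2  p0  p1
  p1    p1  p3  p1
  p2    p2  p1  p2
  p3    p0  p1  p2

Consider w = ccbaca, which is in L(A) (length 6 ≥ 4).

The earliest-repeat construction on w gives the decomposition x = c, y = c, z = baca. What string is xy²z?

xy^2z = c·c·c·baca = cccbaca.
Reading y = c takes A from p1 back to p1, so after x·y·y the machine is still in p1, and z then leads to the accepting state p1. Hence cccbaca ∈ L(A).

cccbaca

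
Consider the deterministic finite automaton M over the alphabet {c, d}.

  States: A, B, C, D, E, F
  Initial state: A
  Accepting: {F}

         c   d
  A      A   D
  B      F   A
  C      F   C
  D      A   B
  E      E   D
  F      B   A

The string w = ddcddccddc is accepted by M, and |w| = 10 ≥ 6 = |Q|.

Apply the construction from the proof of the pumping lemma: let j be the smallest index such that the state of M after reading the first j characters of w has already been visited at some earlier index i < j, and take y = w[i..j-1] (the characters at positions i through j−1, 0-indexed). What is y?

Run of M on w = d d c d d c c d d c:
  step 0: A  (start)
  step 1: D  (read d: A→D)
  step 2: B  (read d: D→B)
  step 3: F  (read c: B→F)
  step 4: A  (read d: F→A)   ← first repeat (A seen earlier)
  step 5: D  (read d: A→D)
  step 6: A  (read c: D→A)
  step 7: A  (read c: A→A)
  step 8: D  (read d: A→D)
  step 9: B  (read d: D→B)
  step 10: F  (read c: B→F)

So i = 0, j = 4, giving x = w[0:0] = ε, y = w[0:4] = ddcd, z = w[4:10] = dccddc.
Check: |xy| = 4 ≤ 6 and |y| = 4 ≥ 1. Reading y takes M from A back to A, so every xyⁱz is accepted.
The DFA has 6 states, so the proof of the pumping lemma guarantees a repeated state among the first 6+1 visited; the segment between the two visits is the pumpable y.

ddcd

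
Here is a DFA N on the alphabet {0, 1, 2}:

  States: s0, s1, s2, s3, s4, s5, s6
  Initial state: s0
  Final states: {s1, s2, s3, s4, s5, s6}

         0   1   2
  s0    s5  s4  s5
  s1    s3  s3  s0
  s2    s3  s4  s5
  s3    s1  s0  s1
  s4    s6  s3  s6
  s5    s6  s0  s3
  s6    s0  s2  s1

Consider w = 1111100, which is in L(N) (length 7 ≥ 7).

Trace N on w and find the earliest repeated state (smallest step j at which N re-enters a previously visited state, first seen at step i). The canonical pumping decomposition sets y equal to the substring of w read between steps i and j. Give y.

111

State sequence: s0 -1-> s4 -1-> s3 -1-> s0 -1-> s4 -1-> s3 -0-> s1 -0-> s3
First repeat at step 3: s0 was already visited.

So i = 0, j = 3, giving x = w[0:0] = ε, y = w[0:3] = 111, z = w[3:7] = 1100.
Check: |xy| = 3 ≤ 7 and |y| = 3 ≥ 1. Reading y takes N from s0 back to s0, so every xyⁱz is accepted.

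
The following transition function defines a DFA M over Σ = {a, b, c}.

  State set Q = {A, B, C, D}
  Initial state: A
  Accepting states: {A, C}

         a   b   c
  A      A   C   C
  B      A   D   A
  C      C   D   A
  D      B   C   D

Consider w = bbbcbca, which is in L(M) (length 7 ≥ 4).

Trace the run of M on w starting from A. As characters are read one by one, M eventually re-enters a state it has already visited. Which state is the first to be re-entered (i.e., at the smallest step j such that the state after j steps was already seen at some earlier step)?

State sequence: A -b-> C -b-> D -b-> C -c-> A -b-> C -c-> A -a-> A
First repeat at step 3: C was already visited.

The earliest repeat is at step j = 3: M is in C, which it already visited at step i = 1.
Pumping length from the standard proof: p = 4 (the number of states). The repeated state found above gives |xy| = j ≤ 4 and |y| = j − i ≥ 1.

C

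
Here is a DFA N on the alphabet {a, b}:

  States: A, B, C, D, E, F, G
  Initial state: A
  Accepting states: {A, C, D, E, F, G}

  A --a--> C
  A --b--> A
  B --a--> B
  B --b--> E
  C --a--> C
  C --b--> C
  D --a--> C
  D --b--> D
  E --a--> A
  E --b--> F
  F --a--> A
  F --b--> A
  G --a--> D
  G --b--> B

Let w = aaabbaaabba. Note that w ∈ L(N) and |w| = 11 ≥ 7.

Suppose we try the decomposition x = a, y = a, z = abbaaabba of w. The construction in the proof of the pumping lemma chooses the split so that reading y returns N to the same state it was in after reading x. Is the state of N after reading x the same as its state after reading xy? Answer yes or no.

Run of N on the first 2 characters of w = a a:
  step 0: A  (start)
  step 1: C  (read a: A→C)
  step 2: C  (read a: C→C)

After x (step 1): C. After xy (step 2): C.
They match, so y = a drives N around a cycle from C back to itself; pumping y any number of times keeps N in C before reading z, and xyⁱz ∈ L(N) for every i ≥ 0.

yes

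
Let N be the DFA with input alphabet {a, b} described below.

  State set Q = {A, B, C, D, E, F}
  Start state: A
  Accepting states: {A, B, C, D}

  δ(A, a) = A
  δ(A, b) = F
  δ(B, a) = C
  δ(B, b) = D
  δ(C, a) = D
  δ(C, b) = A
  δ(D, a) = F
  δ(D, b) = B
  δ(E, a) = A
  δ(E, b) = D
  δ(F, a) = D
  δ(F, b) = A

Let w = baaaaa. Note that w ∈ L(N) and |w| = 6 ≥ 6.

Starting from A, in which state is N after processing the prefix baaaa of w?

State sequence: A -b-> F -a-> D -a-> F -a-> D -a-> F

After reading 5 characters, N is in state F.
(This kind of state-tracing is the core of the pumping-lemma construction: with 6 states, pigeonhole forces a repeat within the first 6 steps.)

F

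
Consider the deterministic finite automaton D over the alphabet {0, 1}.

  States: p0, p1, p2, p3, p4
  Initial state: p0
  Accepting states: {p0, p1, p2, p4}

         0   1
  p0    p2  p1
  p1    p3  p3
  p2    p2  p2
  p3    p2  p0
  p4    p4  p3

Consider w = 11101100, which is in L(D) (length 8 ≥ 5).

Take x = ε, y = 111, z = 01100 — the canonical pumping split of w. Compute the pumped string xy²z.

11111101100

xy^2z = ε·111·111·01100 = 11111101100.
Reading y = 111 takes D from p0 back to p0, so after x·y·y the machine is still in p0, and z then leads to the accepting state p2. Hence 11111101100 ∈ L(D).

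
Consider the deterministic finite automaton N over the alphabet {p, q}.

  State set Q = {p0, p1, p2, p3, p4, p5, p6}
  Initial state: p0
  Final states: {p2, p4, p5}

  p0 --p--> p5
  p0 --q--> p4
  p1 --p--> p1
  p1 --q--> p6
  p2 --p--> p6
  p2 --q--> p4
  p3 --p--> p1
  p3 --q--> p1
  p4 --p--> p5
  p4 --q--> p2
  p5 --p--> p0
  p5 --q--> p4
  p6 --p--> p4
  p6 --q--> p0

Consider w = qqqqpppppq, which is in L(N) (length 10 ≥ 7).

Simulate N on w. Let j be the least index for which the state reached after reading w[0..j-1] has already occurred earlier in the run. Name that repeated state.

p4

Run of N on w = q q q q p p p p p q:
  step 0: p0  (start)
  step 1: p4  (read q: p0→p4)
  step 2: p2  (read q: p4→p2)
  step 3: p4  (read q: p2→p4)   ← first repeat (p4 seen earlier)
  step 4: p2  (read q: p4→p2)
  step 5: p6  (read p: p2→p6)
  step 6: p4  (read p: p6→p4)
  step 7: p5  (read p: p4→p5)
  step 8: p0  (read p: p5→p0)
  step 9: p5  (read p: p0→p5)
  step 10: p4  (read q: p5→p4)

The earliest repeat is at step j = 3: N is in p4, which it already visited at step i = 1.
Pumping length from the standard proof: p = 7 (the number of states). The repeated state found above gives |xy| = j ≤ 7 and |y| = j − i ≥ 1.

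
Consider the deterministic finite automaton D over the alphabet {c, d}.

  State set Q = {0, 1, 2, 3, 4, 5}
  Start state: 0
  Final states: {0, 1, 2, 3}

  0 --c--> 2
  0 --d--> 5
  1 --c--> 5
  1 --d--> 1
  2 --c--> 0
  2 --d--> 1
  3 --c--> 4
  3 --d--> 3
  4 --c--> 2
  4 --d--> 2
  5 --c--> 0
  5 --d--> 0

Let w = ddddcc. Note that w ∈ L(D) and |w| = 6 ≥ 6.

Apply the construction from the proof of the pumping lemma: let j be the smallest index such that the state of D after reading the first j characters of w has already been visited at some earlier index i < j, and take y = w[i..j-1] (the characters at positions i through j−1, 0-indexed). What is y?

dd

Run of D on w = d d d d c c:
  step 0: 0  (start)
  step 1: 5  (read d: 0→5)
  step 2: 0  (read d: 5→0)   ← first repeat (0 seen earlier)
  step 3: 5  (read d: 0→5)
  step 4: 0  (read d: 5→0)
  step 5: 2  (read c: 0→2)
  step 6: 0  (read c: 2→0)

So i = 0, j = 2, giving x = w[0:0] = ε, y = w[0:2] = dd, z = w[2:6] = ddcc.
Check: |xy| = 2 ≤ 6 and |y| = 2 ≥ 1. Reading y takes D from 0 back to 0, so every xyⁱz is accepted.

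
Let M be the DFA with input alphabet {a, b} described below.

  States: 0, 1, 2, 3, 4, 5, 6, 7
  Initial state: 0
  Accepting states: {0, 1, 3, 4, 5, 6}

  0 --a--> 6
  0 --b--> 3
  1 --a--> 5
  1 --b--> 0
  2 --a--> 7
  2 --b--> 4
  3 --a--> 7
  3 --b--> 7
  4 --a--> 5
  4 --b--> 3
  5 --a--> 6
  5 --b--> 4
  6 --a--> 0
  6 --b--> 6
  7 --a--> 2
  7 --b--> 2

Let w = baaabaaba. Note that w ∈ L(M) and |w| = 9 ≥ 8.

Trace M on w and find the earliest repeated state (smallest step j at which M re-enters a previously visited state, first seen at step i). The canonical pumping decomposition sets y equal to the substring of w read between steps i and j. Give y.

State sequence: 0 -b-> 3 -a-> 7 -a-> 2 -a-> 7 -b-> 2 -a-> 7 -a-> 2 -b-> 4 -a-> 5
First repeat at step 4: 7 was already visited.

So i = 2, j = 4, giving x = w[0:2] = ba, y = w[2:4] = aa, z = w[4:9] = baaba.
Check: |xy| = 4 ≤ 8 and |y| = 2 ≥ 1. Reading y takes M from 7 back to 7, so every xyⁱz is accepted.
The DFA has 8 states, so the proof of the pumping lemma guarantees a repeated state among the first 8+1 visited; the segment between the two visits is the pumpable y.

aa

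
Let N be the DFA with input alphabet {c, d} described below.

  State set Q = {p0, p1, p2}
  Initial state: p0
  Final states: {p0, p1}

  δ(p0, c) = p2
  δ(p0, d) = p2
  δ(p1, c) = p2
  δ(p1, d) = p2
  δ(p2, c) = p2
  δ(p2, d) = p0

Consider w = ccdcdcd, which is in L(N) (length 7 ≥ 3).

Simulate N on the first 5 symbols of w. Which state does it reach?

State sequence: p0 -c-> p2 -c-> p2 -d-> p0 -c-> p2 -d-> p0

After reading 5 characters, N is in state p0.

p0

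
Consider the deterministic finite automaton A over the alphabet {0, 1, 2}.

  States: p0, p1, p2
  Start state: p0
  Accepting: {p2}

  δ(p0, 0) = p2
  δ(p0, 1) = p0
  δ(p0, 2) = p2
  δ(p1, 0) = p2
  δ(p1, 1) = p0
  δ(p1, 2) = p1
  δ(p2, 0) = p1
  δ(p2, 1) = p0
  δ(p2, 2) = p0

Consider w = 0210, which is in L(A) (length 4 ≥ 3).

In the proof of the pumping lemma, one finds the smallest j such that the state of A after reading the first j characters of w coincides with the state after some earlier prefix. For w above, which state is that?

State sequence: p0 -0-> p2 -2-> p0 -1-> p0 -0-> p2
First repeat at step 2: p0 was already visited.

The earliest repeat is at step j = 2: A is in p0, which it already visited at step i = 0.

p0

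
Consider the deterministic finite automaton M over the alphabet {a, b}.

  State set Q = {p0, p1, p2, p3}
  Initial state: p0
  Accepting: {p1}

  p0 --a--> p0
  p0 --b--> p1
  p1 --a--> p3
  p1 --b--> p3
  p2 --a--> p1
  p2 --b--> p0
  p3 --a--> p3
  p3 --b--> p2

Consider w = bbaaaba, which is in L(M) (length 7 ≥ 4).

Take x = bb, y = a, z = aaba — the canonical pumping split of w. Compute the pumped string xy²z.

xy^2z = bb·a·a·aaba = bbaaaaba.
Reading y = a takes M from p3 back to p3, so after x·y·y the machine is still in p3, and z then leads to the accepting state p1. Hence bbaaaaba ∈ L(M).

bbaaaaba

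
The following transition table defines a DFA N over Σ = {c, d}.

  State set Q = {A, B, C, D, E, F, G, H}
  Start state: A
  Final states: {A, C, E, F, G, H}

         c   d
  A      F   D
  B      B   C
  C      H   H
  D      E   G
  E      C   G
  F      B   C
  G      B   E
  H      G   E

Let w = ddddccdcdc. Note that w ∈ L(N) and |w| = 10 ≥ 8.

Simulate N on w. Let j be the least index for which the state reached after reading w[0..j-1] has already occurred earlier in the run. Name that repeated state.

G

Run of N on w = d d d d c c d c d c:
  step 0: A  (start)
  step 1: D  (read d: A→D)
  step 2: G  (read d: D→G)
  step 3: E  (read d: G→E)
  step 4: G  (read d: E→G)   ← first repeat (G seen earlier)
  step 5: B  (read c: G→B)
  step 6: B  (read c: B→B)
  step 7: C  (read d: B→C)
  step 8: H  (read c: C→H)
  step 9: E  (read d: H→E)
  step 10: C  (read c: E→C)

The earliest repeat is at step j = 4: N is in G, which it already visited at step i = 2.
The DFA has 8 states, so the proof of the pumping lemma guarantees a repeated state among the first 8+1 visited; the segment between the two visits is the pumpable y.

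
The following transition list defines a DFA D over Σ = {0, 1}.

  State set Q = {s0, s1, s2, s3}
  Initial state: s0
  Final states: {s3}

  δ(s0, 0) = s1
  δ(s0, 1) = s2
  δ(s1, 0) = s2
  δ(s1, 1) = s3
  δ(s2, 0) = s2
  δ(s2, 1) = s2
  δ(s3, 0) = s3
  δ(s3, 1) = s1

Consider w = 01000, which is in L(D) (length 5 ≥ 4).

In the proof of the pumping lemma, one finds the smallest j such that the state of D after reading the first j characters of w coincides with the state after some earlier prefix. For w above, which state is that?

Run of D on w = 0 1 0 0 0:
  step 0: s0  (start)
  step 1: s1  (read 0: s0→s1)
  step 2: s3  (read 1: s1→s3)
  step 3: s3  (read 0: s3→s3)   ← first repeat (s3 seen earlier)
  step 4: s3  (read 0: s3→s3)
  step 5: s3  (read 0: s3→s3)

The earliest repeat is at step j = 3: D is in s3, which it already visited at step i = 2.
With |Q| = 4, pigeonhole forces a state repeat no later than step 4; the substring read between the first and second visits to that state can be pumped.

s3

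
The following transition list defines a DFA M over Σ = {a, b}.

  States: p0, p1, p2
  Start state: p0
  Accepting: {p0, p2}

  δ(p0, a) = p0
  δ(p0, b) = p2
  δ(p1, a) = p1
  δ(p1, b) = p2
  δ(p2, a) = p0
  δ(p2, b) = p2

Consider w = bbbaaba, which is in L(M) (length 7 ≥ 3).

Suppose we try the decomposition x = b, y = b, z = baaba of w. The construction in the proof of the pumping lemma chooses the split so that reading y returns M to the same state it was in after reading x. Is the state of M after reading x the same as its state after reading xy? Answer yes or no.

Run of M on the first 2 characters of w = b b:
  step 0: p0  (start)
  step 1: p2  (read b: p0→p2)
  step 2: p2  (read b: p2→p2)

After x (step 1): p2. After xy (step 2): p2.
They match, so y = b drives M around a cycle from p2 back to itself; pumping y any number of times keeps M in p2 before reading z, and xyⁱz ∈ L(M) for every i ≥ 0.

yes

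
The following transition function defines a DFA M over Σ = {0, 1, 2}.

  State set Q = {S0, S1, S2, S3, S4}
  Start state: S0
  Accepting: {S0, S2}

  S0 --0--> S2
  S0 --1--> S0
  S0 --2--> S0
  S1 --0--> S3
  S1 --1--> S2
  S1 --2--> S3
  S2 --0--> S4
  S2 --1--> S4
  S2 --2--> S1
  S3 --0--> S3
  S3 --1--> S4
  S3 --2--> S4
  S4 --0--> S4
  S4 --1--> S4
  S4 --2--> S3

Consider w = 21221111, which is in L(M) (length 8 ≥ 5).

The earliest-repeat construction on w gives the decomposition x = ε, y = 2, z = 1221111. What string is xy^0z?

xy⁰z = xz = ε·1221111 = 1221111.
Reading y = 2 takes M from S0 back to S0, so after x the machine is still in S0, and z then leads to the accepting state S0. Hence 1221111 ∈ L(M).

1221111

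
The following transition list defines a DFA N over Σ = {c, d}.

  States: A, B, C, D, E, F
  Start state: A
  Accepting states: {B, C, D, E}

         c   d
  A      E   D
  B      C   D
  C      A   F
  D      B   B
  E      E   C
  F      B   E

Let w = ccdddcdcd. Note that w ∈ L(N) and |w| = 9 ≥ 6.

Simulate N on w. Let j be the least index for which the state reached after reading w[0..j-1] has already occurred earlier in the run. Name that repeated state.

State sequence: A -c-> E -c-> E -d-> C -d-> F -d-> E -c-> E -d-> C -c-> A -d-> D
First repeat at step 2: E was already visited.

The earliest repeat is at step j = 2: N is in E, which it already visited at step i = 1.
Since N has 6 states, any run of length ≥ 6 visits 6+1 states, so by pigeonhole some state repeats within the first 6 steps — that repeat gives the pumpable loop.

E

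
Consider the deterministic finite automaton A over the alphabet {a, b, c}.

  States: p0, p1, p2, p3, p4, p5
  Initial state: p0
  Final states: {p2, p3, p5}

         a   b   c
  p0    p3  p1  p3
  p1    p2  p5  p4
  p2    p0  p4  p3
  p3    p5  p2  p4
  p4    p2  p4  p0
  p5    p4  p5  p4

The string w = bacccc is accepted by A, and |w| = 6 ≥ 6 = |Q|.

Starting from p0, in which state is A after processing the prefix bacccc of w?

p3

State sequence: p0 -b-> p1 -a-> p2 -c-> p3 -c-> p4 -c-> p0 -c-> p3

After reading 6 characters, A is in state p3.
(This kind of state-tracing is the core of the pumping-lemma construction: with 6 states, pigeonhole forces a repeat within the first 6 steps.)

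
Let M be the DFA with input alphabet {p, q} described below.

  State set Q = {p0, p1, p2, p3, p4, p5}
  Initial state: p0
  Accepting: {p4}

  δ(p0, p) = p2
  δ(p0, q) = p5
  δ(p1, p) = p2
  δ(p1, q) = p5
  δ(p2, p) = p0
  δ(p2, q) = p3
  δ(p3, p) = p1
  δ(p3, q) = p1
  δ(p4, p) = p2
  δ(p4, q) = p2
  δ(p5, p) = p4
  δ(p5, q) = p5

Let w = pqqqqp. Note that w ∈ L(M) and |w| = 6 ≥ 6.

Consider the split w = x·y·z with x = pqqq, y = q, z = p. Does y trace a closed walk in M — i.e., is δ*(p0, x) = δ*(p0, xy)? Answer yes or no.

yes

State sequence: p0 -p-> p2 -q-> p3 -q-> p1 -q-> p5 -q-> p5

After x (step 4): p5. After xy (step 5): p5.
They match, so y = q drives M around a cycle from p5 back to itself; pumping y any number of times keeps M in p5 before reading z, and xyⁱz ∈ L(M) for every i ≥ 0.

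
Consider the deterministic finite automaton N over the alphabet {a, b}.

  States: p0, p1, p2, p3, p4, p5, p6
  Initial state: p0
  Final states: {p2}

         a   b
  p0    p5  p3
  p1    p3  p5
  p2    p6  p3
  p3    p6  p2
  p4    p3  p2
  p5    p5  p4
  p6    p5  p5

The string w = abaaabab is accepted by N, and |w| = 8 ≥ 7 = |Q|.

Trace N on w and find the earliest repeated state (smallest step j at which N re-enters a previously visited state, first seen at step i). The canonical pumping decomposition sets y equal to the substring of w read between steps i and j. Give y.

State sequence: p0 -a-> p5 -b-> p4 -a-> p3 -a-> p6 -a-> p5 -b-> p4 -a-> p3 -b-> p2
First repeat at step 5: p5 was already visited.

So i = 1, j = 5, giving x = w[0:1] = a, y = w[1:5] = baaa, z = w[5:8] = bab.
Check: |xy| = 5 ≤ 7 and |y| = 4 ≥ 1. Reading y takes N from p5 back to p5, so every xyⁱz is accepted.
The DFA has 7 states, so the proof of the pumping lemma guarantees a repeated state among the first 7+1 visited; the segment between the two visits is the pumpable y.

baaa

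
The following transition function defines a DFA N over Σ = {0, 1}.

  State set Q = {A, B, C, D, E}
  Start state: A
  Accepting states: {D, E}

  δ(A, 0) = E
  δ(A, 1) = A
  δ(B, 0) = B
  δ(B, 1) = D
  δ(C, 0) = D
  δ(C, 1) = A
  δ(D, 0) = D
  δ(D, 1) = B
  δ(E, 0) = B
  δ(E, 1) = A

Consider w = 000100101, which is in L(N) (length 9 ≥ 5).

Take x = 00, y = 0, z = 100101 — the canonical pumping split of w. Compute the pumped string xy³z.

00000100101

xy^3z = 00·0·0·0·100101 = 00000100101.
Reading y = 0 takes N from B back to B, so after x·y·y·y the machine is still in B, and z then leads to the accepting state D. Hence 00000100101 ∈ L(N).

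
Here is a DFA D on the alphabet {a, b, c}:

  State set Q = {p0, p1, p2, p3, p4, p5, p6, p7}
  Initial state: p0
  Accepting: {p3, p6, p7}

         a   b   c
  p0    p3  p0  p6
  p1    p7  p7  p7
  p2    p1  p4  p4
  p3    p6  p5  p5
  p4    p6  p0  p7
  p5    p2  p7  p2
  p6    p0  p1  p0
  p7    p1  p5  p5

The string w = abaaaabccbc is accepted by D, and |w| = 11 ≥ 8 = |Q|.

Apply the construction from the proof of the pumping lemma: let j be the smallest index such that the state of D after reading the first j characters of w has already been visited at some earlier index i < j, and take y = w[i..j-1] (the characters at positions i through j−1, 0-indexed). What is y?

State sequence: p0 -a-> p3 -b-> p5 -a-> p2 -a-> p1 -a-> p7 -a-> p1 -b-> p7 -c-> p5 -c-> p2 -b-> p4 -c-> p7
First repeat at step 6: p1 was already visited.

So i = 4, j = 6, giving x = w[0:4] = abaa, y = w[4:6] = aa, z = w[6:11] = bccbc.
Check: |xy| = 6 ≤ 8 and |y| = 2 ≥ 1. Reading y takes D from p1 back to p1, so every xyⁱz is accepted.

aa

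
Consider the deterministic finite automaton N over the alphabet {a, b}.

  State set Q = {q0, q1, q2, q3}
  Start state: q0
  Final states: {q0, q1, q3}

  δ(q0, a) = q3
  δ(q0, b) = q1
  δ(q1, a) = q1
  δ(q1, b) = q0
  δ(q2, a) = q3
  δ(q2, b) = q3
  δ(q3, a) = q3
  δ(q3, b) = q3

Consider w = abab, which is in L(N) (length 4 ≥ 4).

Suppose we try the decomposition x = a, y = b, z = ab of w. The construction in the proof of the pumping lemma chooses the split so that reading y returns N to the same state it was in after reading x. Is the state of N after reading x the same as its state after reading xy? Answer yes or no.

State sequence: q0 -a-> q3 -b-> q3

After x (step 1): q3. After xy (step 2): q3.
They match, so y = b drives N around a cycle from q3 back to itself; pumping y any number of times keeps N in q3 before reading z, and xyⁱz ∈ L(N) for every i ≥ 0.

yes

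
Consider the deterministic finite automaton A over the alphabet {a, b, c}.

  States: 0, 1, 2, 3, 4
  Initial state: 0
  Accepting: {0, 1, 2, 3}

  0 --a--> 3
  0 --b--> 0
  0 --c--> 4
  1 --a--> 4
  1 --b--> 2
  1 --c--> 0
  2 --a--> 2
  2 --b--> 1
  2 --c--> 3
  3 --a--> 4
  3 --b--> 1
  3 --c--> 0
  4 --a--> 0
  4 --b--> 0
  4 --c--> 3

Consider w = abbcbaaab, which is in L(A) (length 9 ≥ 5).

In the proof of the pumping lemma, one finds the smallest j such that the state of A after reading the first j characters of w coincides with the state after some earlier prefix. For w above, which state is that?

State sequence: 0 -a-> 3 -b-> 1 -b-> 2 -c-> 3 -b-> 1 -a-> 4 -a-> 0 -a-> 3 -b-> 1
First repeat at step 4: 3 was already visited.

The earliest repeat is at step j = 4: A is in 3, which it already visited at step i = 1.
With |Q| = 5, pigeonhole forces a state repeat no later than step 5; the substring read between the first and second visits to that state can be pumped.

3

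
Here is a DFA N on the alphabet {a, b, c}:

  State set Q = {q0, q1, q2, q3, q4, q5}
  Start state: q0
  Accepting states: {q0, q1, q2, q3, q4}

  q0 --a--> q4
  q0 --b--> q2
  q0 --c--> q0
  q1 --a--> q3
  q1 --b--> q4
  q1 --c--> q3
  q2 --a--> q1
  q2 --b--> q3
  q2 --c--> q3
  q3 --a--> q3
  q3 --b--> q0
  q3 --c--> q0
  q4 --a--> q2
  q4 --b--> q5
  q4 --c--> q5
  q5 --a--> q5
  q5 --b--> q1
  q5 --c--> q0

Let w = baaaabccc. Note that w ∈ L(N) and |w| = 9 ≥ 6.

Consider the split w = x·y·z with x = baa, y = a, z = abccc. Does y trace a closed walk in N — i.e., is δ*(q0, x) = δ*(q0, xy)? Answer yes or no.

yes

Run of N on the first 4 characters of w = b a a a:
  step 0: q0  (start)
  step 1: q2  (read b: q0→q2)
  step 2: q1  (read a: q2→q1)
  step 3: q3  (read a: q1→q3)
  step 4: q3  (read a: q3→q3)

After x (step 3): q3. After xy (step 4): q3.
They match, so y = a drives N around a cycle from q3 back to itself; pumping y any number of times keeps N in q3 before reading z, and xyⁱz ∈ L(N) for every i ≥ 0.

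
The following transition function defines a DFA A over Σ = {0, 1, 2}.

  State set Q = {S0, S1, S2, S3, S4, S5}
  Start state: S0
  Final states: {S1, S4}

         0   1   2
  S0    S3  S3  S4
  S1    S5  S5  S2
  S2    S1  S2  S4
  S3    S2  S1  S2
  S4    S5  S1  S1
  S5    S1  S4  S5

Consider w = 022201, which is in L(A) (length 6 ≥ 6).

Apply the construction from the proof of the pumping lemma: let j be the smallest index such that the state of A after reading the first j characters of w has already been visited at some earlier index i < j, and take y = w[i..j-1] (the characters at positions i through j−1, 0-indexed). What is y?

201

State sequence: S0 -0-> S3 -2-> S2 -2-> S4 -2-> S1 -0-> S5 -1-> S4
First repeat at step 6: S4 was already visited.

So i = 3, j = 6, giving x = w[0:3] = 022, y = w[3:6] = 201, z = w[6:6] = ε.
Check: |xy| = 6 ≤ 6 and |y| = 3 ≥ 1. Reading y takes A from S4 back to S4, so every xyⁱz is accepted.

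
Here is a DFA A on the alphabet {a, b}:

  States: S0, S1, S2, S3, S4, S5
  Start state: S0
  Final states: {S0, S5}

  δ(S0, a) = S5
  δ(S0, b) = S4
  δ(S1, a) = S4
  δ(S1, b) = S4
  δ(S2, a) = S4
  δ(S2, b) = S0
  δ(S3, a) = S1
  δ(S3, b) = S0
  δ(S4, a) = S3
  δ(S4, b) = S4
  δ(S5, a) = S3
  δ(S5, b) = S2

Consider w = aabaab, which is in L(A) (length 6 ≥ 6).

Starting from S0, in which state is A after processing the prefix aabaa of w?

Run of A on the first 5 characters of w = a a b a a:
  step 0: S0  (start)
  step 1: S5  (read a: S0→S5)
  step 2: S3  (read a: S5→S3)
  step 3: S0  (read b: S3→S0)
  step 4: S5  (read a: S0→S5)
  step 5: S3  (read a: S5→S3)

After reading 5 characters, A is in state S3.

S3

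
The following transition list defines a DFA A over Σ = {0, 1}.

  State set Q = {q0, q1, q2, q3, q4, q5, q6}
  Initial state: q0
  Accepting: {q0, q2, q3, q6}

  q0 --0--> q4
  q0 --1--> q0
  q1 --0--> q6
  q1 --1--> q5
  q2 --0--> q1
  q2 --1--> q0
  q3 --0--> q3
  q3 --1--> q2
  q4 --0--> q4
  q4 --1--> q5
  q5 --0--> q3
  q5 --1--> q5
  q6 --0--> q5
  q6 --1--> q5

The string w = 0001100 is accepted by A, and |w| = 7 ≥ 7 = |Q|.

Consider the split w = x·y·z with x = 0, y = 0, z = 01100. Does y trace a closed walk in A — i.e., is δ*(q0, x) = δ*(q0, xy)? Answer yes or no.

yes

State sequence: q0 -0-> q4 -0-> q4

After x (step 1): q4. After xy (step 2): q4.
They match, so y = 0 drives A around a cycle from q4 back to itself; pumping y any number of times keeps A in q4 before reading z, and xyⁱz ∈ L(A) for every i ≥ 0.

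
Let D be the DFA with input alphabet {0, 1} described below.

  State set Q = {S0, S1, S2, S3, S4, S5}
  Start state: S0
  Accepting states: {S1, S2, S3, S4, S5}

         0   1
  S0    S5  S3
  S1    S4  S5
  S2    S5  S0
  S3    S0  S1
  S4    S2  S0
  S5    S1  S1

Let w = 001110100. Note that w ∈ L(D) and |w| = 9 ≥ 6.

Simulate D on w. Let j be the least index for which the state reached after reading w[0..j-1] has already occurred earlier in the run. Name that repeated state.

S5

Run of D on w = 0 0 1 1 1 0 1 0 0:
  step 0: S0  (start)
  step 1: S5  (read 0: S0→S5)
  step 2: S1  (read 0: S5→S1)
  step 3: S5  (read 1: S1→S5)   ← first repeat (S5 seen earlier)
  step 4: S1  (read 1: S5→S1)
  step 5: S5  (read 1: S1→S5)
  step 6: S1  (read 0: S5→S1)
  step 7: S5  (read 1: S1→S5)
  step 8: S1  (read 0: S5→S1)
  step 9: S4  (read 0: S1→S4)

The earliest repeat is at step j = 3: D is in S5, which it already visited at step i = 1.
Pumping length from the standard proof: p = 6 (the number of states). The repeated state found above gives |xy| = j ≤ 6 and |y| = j − i ≥ 1.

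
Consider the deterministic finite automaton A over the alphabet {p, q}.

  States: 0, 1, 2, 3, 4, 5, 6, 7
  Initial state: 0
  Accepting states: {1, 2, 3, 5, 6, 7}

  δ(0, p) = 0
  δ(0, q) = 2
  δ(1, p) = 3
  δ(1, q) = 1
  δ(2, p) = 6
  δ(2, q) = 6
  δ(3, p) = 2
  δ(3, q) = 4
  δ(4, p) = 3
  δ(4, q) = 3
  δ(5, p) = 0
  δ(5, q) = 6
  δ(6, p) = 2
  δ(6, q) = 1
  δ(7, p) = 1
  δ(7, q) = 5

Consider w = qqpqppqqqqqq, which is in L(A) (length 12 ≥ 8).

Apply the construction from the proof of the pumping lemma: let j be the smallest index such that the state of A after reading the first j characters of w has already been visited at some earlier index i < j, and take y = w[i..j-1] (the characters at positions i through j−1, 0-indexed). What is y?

qp

Run of A on w = q q p q p p q q q q q q:
  step 0: 0  (start)
  step 1: 2  (read q: 0→2)
  step 2: 6  (read q: 2→6)
  step 3: 2  (read p: 6→2)   ← first repeat (2 seen earlier)
  step 4: 6  (read q: 2→6)
  step 5: 2  (read p: 6→2)
  step 6: 6  (read p: 2→6)
  step 7: 1  (read q: 6→1)
  step 8: 1  (read q: 1→1)
  step 9: 1  (read q: 1→1)
  step 10: 1  (read q: 1→1)
  step 11: 1  (read q: 1→1)
  step 12: 1  (read q: 1→1)

So i = 1, j = 3, giving x = w[0:1] = q, y = w[1:3] = qp, z = w[3:12] = qppqqqqqq.
Check: |xy| = 3 ≤ 8 and |y| = 2 ≥ 1. Reading y takes A from 2 back to 2, so every xyⁱz is accepted.
The DFA has 8 states, so the proof of the pumping lemma guarantees a repeated state among the first 8+1 visited; the segment between the two visits is the pumpable y.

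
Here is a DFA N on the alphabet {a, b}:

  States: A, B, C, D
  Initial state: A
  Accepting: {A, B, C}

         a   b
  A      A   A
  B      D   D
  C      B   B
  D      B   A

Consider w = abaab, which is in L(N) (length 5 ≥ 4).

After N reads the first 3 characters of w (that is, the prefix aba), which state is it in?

A

State sequence: A -a-> A -b-> A -a-> A

After reading 3 characters, N is in state A.
(This kind of state-tracing is the core of the pumping-lemma construction: with 4 states, pigeonhole forces a repeat within the first 4 steps.)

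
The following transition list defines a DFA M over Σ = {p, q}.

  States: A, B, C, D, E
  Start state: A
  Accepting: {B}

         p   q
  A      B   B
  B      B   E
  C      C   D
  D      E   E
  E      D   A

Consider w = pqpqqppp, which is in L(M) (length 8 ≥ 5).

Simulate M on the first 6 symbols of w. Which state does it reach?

State sequence: A -p-> B -q-> E -p-> D -q-> E -q-> A -p-> B

After reading 6 characters, M is in state B.

B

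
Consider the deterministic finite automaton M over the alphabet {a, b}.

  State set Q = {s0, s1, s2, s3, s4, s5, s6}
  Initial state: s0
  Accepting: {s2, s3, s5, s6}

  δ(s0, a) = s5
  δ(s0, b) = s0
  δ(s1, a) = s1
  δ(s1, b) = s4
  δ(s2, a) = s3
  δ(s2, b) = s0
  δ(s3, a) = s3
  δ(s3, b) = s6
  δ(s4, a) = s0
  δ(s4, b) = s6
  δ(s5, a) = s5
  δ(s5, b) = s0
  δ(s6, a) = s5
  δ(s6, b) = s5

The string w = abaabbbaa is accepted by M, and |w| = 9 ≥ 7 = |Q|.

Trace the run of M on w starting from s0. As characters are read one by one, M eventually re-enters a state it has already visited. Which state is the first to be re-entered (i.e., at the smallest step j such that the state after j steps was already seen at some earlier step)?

Run of M on w = a b a a b b b a a:
  step 0: s0  (start)
  step 1: s5  (read a: s0→s5)
  step 2: s0  (read b: s5→s0)   ← first repeat (s0 seen earlier)
  step 3: s5  (read a: s0→s5)
  step 4: s5  (read a: s5→s5)
  step 5: s0  (read b: s5→s0)
  step 6: s0  (read b: s0→s0)
  step 7: s0  (read b: s0→s0)
  step 8: s5  (read a: s0→s5)
  step 9: s5  (read a: s5→s5)

The earliest repeat is at step j = 2: M is in s0, which it already visited at step i = 0.
With |Q| = 7, pigeonhole forces a state repeat no later than step 7; the substring read between the first and second visits to that state can be pumped.

s0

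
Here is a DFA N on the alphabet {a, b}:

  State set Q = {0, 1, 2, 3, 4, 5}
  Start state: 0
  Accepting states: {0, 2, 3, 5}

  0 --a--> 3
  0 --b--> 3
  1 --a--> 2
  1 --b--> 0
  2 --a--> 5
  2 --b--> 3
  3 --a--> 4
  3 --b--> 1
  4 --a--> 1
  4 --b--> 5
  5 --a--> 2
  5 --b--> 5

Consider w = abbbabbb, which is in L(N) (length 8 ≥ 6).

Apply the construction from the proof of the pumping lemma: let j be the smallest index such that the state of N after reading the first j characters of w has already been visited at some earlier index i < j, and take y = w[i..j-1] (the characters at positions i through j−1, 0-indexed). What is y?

abb

State sequence: 0 -a-> 3 -b-> 1 -b-> 0 -b-> 3 -a-> 4 -b-> 5 -b-> 5 -b-> 5
First repeat at step 3: 0 was already visited.

So i = 0, j = 3, giving x = w[0:0] = ε, y = w[0:3] = abb, z = w[3:8] = babbb.
Check: |xy| = 3 ≤ 6 and |y| = 3 ≥ 1. Reading y takes N from 0 back to 0, so every xyⁱz is accepted.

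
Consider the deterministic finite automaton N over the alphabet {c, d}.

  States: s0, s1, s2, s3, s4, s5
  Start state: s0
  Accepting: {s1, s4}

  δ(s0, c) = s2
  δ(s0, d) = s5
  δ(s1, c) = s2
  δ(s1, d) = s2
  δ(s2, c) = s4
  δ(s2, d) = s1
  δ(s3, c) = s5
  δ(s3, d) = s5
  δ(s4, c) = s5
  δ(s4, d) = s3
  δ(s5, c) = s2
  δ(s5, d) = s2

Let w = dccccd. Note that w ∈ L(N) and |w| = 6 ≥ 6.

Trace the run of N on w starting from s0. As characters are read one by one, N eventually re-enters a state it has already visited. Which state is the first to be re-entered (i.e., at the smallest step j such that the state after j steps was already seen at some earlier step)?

s5

State sequence: s0 -d-> s5 -c-> s2 -c-> s4 -c-> s5 -c-> s2 -d-> s1
First repeat at step 4: s5 was already visited.

The earliest repeat is at step j = 4: N is in s5, which it already visited at step i = 1.
Pumping length from the standard proof: p = 6 (the number of states). The repeated state found above gives |xy| = j ≤ 6 and |y| = j − i ≥ 1.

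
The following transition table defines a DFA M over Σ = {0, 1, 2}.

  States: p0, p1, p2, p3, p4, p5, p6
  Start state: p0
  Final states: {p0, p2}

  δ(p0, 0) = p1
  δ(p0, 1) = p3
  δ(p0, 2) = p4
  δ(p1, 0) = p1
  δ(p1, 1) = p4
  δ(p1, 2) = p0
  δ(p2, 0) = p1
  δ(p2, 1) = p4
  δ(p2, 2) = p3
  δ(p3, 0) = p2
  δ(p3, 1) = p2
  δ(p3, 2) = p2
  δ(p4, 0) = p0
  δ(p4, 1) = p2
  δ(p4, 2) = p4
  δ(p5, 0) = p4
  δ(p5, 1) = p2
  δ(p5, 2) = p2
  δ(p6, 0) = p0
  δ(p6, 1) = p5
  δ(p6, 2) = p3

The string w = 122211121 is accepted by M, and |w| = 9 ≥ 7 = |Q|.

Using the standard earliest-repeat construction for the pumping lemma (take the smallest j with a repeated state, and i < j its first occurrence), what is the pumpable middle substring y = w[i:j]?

State sequence: p0 -1-> p3 -2-> p2 -2-> p3 -2-> p2 -1-> p4 -1-> p2 -1-> p4 -2-> p4 -1-> p2
First repeat at step 3: p3 was already visited.

So i = 1, j = 3, giving x = w[0:1] = 1, y = w[1:3] = 22, z = w[3:9] = 211121.
Check: |xy| = 3 ≤ 7 and |y| = 2 ≥ 1. Reading y takes M from p3 back to p3, so every xyⁱz is accepted.
Pumping length from the standard proof: p = 7 (the number of states). The repeated state found above gives |xy| = j ≤ 7 and |y| = j − i ≥ 1.

22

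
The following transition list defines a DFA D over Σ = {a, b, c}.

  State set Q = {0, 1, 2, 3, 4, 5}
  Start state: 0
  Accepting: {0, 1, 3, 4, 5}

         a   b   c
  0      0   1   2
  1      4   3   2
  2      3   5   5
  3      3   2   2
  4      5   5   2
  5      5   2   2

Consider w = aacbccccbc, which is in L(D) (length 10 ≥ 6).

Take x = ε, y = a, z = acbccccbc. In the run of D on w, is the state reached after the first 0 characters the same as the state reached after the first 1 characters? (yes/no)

yes

State sequence: 0 -a-> 0

After x (step 0): 0. After xy (step 1): 0.
They match, so y = a drives D around a cycle from 0 back to itself; pumping y any number of times keeps D in 0 before reading z, and xyⁱz ∈ L(D) for every i ≥ 0.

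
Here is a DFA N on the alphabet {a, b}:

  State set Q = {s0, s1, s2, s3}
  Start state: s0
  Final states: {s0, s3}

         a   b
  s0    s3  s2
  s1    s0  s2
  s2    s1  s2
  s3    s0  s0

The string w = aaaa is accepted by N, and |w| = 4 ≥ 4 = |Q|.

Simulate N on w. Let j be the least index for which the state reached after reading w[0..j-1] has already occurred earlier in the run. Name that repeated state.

s0

State sequence: s0 -a-> s3 -a-> s0 -a-> s3 -a-> s0
First repeat at step 2: s0 was already visited.

The earliest repeat is at step j = 2: N is in s0, which it already visited at step i = 0.
With |Q| = 4, pigeonhole forces a state repeat no later than step 4; the substring read between the first and second visits to that state can be pumped.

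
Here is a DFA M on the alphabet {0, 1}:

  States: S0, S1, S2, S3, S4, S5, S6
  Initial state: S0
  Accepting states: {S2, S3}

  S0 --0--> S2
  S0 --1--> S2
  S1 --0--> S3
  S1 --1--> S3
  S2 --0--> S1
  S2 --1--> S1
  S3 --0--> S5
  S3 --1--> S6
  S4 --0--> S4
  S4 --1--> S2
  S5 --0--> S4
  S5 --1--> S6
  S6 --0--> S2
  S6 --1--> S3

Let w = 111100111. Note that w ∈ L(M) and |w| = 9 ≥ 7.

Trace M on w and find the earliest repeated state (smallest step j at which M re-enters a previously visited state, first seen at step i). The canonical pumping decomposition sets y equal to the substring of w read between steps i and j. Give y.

1110

Run of M on w = 1 1 1 1 0 0 1 1 1:
  step 0: S0  (start)
  step 1: S2  (read 1: S0→S2)
  step 2: S1  (read 1: S2→S1)
  step 3: S3  (read 1: S1→S3)
  step 4: S6  (read 1: S3→S6)
  step 5: S2  (read 0: S6→S2)   ← first repeat (S2 seen earlier)
  step 6: S1  (read 0: S2→S1)
  step 7: S3  (read 1: S1→S3)
  step 8: S6  (read 1: S3→S6)
  step 9: S3  (read 1: S6→S3)

So i = 1, j = 5, giving x = w[0:1] = 1, y = w[1:5] = 1110, z = w[5:9] = 0111.
Check: |xy| = 5 ≤ 7 and |y| = 4 ≥ 1. Reading y takes M from S2 back to S2, so every xyⁱz is accepted.
With |Q| = 7, pigeonhole forces a state repeat no later than step 7; the substring read between the first and second visits to that state can be pumped.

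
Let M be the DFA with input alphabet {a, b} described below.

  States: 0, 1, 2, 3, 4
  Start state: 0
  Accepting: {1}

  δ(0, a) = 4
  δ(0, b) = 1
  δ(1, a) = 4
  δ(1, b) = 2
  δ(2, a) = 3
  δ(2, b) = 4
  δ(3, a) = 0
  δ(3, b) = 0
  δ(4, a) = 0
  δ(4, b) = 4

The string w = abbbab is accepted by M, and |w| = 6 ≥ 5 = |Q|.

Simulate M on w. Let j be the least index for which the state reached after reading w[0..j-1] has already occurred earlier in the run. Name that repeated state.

4

State sequence: 0 -a-> 4 -b-> 4 -b-> 4 -b-> 4 -a-> 0 -b-> 1
First repeat at step 2: 4 was already visited.

The earliest repeat is at step j = 2: M is in 4, which it already visited at step i = 1.
Pumping length from the standard proof: p = 5 (the number of states). The repeated state found above gives |xy| = j ≤ 5 and |y| = j − i ≥ 1.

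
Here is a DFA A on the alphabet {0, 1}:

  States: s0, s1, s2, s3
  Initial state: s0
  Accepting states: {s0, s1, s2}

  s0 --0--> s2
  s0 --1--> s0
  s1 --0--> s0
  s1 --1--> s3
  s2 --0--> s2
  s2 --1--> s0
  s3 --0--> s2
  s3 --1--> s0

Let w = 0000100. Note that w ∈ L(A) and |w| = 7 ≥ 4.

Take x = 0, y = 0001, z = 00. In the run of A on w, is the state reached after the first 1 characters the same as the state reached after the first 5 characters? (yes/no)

no

State sequence: s0 -0-> s2 -0-> s2 -0-> s2 -0-> s2 -1-> s0

After x (step 1): s2. After xy (step 5): s0.
They differ (s2 ≠ s0), so y is not a cycle from the state after x; this split is not the one the pumping-lemma construction produces, and pumping y need not keep the string in L(A).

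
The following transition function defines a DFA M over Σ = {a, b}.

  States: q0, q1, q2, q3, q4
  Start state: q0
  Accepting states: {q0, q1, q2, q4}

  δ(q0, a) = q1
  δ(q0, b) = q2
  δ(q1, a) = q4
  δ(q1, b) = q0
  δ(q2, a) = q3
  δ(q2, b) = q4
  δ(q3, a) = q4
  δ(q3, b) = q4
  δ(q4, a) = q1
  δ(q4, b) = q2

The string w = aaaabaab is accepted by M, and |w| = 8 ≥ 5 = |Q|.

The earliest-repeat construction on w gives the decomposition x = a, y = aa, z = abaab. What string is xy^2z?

aaaaaabaab

xy^2z = a·aa·aa·abaab = aaaaaabaab.
Reading y = aa takes M from q1 back to q1, so after x·y·y the machine is still in q1, and z then leads to the accepting state q2. Hence aaaaaabaab ∈ L(M).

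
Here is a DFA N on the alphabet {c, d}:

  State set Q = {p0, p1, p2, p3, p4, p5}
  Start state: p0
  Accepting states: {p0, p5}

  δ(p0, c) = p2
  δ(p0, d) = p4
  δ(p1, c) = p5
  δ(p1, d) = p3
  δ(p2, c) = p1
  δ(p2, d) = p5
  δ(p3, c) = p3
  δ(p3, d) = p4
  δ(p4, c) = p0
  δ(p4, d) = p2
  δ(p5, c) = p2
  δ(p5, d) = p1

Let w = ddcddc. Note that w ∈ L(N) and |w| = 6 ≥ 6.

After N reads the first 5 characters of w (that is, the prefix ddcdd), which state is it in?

p4

State sequence: p0 -d-> p4 -d-> p2 -c-> p1 -d-> p3 -d-> p4

After reading 5 characters, N is in state p4.
(This kind of state-tracing is the core of the pumping-lemma construction: with 6 states, pigeonhole forces a repeat within the first 6 steps.)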